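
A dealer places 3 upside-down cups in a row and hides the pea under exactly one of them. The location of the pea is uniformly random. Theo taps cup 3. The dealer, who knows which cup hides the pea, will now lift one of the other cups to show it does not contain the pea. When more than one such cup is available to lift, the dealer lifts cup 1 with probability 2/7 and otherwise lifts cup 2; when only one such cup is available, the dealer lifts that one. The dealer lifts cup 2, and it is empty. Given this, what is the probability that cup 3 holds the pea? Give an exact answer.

5/12

Condition on the true location of the pea.
If it is under cup 1 (prior 1/3): only cup 2 is available, probability 1; weight (1/3)·1 = 1/3.
If it is under cup 2 (prior 1/3): the dealer opened cup 2, so this case is ruled out; weight (1/3)·0 = 0.
If it is under cup 3 (prior 1/3): cup 1 is available but not opened, probability 5/7; weight (1/3)·(5/7) = 5/21.
The weights sum to 4/7.
So P(the pea under cup 3 | the dealer opened cup 2) = (5/21) / (4/7) = 5/12.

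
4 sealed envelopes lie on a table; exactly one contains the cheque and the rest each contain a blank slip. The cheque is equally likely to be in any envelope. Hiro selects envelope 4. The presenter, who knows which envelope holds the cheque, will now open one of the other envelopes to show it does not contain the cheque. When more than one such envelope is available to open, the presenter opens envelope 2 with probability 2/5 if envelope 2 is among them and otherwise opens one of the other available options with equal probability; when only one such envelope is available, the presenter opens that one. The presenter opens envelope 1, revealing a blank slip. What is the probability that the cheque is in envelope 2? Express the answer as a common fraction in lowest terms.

Condition on the true location of the cheque.
If it is in envelope 1 (prior 1/4): the presenter opened envelope 1, so this case is ruled out; weight (1/4)·0 = 0.
If it is in envelope 2 (prior 1/4): envelope 2 holds the prize so is unavailable; the presenter chooses uniformly among the 2 others, probability 1/2; weight (1/4)·(1/2) = 1/8.
If it is in envelope 3 (prior 1/4): envelope 2 is available but not opened, probability 3/5; weight (1/4)·(3/5) = 3/20.
If it is in envelope 4 (prior 1/4): envelope 2 is available but not opened; envelope 1 gets probability (1 − 2/5)/2 = 3/10; weight (1/4)·(3/10) = 3/40.
The weights sum to 7/20.
So P(the cheque in envelope 2 | the presenter opened envelope 1) = (1/8) / (7/20) = 5/14.

5/14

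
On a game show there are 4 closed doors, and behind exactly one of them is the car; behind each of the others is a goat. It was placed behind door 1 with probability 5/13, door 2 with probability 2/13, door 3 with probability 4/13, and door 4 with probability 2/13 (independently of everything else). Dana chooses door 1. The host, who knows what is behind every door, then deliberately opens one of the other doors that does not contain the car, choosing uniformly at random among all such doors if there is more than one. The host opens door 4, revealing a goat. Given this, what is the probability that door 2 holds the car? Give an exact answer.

Condition on the true location of the car.
If it is behind door 1 (prior 5/13): the host has 3 equally likely choices, so probability 1/3; weight (5/13)·(1/3) = 5/39.
If it is behind door 2 (prior 2/13): the host has 2 equally likely choices, so probability 1/2; weight (2/13)·(1/2) = 1/13.
If it is behind door 3 (prior 4/13): the host has 2 equally likely choices, so probability 1/2; weight (4/13)·(1/2) = 2/13.
If it is behind door 4 (prior 2/13): the host opened door 4, so this case is ruled out; weight (2/13)·0 = 0.
The weights sum to 14/39.
So P(the car behind door 2 | the host opened door 4) = (1/13) / (14/39) = 3/14.

3/14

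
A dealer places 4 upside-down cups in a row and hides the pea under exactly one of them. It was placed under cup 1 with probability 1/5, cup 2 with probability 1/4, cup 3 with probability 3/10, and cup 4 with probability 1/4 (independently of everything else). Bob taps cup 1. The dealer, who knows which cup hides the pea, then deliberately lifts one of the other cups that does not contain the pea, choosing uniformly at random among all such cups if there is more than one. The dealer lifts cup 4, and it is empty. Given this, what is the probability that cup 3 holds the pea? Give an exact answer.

Apply Bayes' rule, conditioning on where the pea actually is.
If it is under cup 1 (prior 1/5): the dealer has 3 equally likely choices, so probability 1/3; weight (1/5)·(1/3) = 1/15.
If it is under cup 2 (prior 1/4): the dealer has 2 equally likely choices, so probability 1/2; weight (1/4)·(1/2) = 1/8.
If it is under cup 3 (prior 3/10): the dealer has 2 equally likely choices, so probability 1/2; weight (3/10)·(1/2) = 3/20.
If it is under cup 4 (prior 1/4): the dealer opened cup 4, so this case is ruled out; weight (1/4)·0 = 0.
The weights sum to 41/120.
So P(the pea under cup 3 | the dealer opened cup 4) = (3/20) / (41/120) = 18/41.

18/41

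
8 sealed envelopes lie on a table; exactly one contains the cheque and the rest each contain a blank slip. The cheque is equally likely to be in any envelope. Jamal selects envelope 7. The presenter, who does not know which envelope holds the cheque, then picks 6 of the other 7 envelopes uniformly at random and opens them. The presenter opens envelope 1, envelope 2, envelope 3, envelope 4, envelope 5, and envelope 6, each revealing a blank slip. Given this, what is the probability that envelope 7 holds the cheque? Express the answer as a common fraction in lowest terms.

Because the presenter chose which envelopes to open without knowing where the cheque is, the choice is independent of the prize location. Learning that none of the 6 opened envelopes holds the cheque simply rules out those 6 locations and leaves the remaining 2 envelopes still equally likely by symmetry.
So P(the cheque in envelope 7) = 1/2.

1/2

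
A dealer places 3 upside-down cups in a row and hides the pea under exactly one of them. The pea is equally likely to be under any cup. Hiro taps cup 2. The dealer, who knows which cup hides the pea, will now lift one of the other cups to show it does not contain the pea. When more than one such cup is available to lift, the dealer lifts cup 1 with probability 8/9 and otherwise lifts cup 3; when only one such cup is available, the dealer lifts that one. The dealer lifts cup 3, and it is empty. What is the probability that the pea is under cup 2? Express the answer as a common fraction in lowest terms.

1/10

Condition on the true location of the pea.
If it is under cup 1 (prior 1/3): only cup 3 is available, probability 1; weight (1/3)·1 = 1/3.
If it is under cup 2 (prior 1/3): cup 1 is available but not opened, probability 1/9; weight (1/3)·(1/9) = 1/27.
If it is under cup 3 (prior 1/3): the dealer opened cup 3, so this case is ruled out; weight (1/3)·0 = 0.
The weights sum to 10/27.
So P(the pea under cup 2 | the dealer opened cup 3) = (1/27) / (10/27) = 1/10.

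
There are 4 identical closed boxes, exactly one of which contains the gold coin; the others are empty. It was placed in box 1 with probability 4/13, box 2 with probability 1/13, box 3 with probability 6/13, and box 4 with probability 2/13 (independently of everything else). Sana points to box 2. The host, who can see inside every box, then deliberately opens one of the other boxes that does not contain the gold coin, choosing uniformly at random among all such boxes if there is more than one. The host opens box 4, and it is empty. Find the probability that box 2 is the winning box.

1/16

Condition on the true location of the gold coin.
If it is in box 1 (prior 4/13): the host has 2 equally likely choices, so probability 1/2; weight (4/13)·(1/2) = 2/13.
If it is in box 2 (prior 1/13): the host has 3 equally likely choices, so probability 1/3; weight (1/13)·(1/3) = 1/39.
If it is in box 3 (prior 6/13): the host has 2 equally likely choices, so probability 1/2; weight (6/13)·(1/2) = 3/13.
If it is in box 4 (prior 2/13): the host opened box 4, so this case is ruled out; weight (2/13)·0 = 0.
The weights sum to 16/39.
So P(the gold coin in box 2 | the host opened box 4) = (1/39) / (16/39) = 1/16.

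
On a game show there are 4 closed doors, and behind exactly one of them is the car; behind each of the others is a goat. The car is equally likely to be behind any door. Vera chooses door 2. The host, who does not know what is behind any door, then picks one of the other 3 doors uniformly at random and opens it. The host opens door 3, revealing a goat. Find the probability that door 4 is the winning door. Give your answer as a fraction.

Consider each possible location of the car in turn.
If it is behind any of doors 1, 2, and 4 (prior 1/4 each): the host picks door 3 with probability 1/3 regardless, and it is not the prize; weight (1/4)·(1/3) = 1/12 each.
If it is behind door 3 (prior 1/4): the host opened door 3, so this case is ruled out; weight (1/4)·0 = 0.
The weights sum to 1/4.
So P(the car behind door 4 | the host opened door 3) = (1/12) / (1/4) = 1/3.

1/3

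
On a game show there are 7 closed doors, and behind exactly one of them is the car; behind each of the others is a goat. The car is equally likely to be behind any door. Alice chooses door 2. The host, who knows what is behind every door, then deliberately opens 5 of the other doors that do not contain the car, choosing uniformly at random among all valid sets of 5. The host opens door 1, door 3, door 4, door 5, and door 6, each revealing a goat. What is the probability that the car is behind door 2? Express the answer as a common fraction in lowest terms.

Condition on the true location of the car.
If it is behind any of doors 1, 3, 4, 5, and 6 (prior 1/7 each): that door was opened and seen not to hold the prize — ruled out; weight (1/7)·0 = 0 each.
If it is behind door 2 (prior 1/7): the host has 6 equally likely choices, so probability 1/6; weight (1/7)·(1/6) = 1/42.
If it is behind door 7 (prior 1/7): the host has no choice, probability 1; weight (1/7)·1 = 1/7.
The weights sum to 1/6.
So P(the car behind door 2 | the host opened door 1, door 3, door 4, door 5, and door 6) = (1/42) / (1/6) = 1/7.

1/7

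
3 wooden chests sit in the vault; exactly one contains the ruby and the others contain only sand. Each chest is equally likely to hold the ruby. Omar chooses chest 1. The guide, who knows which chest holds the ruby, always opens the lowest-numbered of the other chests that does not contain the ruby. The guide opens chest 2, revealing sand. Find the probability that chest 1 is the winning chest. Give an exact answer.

Consider each possible location of the ruby in turn.
If it is in either of chests 1 and 3 (prior 1/3 each): chest 2 is the lowest-numbered option available, probability 1; weight (1/3)·1 = 1/3 each.
If it is in chest 2 (prior 1/3): the guide opened chest 2, so this case is ruled out; weight (1/3)·0 = 0.
The weights sum to 2/3.
So P(the ruby in chest 1 | the guide opened chest 2) = (1/3) / (2/3) = 1/2.

1/2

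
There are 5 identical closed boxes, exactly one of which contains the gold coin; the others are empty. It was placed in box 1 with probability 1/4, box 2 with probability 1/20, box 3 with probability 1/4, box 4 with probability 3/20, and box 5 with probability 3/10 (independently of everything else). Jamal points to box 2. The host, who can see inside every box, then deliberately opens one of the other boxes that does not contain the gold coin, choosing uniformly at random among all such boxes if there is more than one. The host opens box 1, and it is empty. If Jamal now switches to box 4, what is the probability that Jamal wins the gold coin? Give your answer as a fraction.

Consider each possible location of the gold coin in turn.
If it is in box 1 (prior 1/4): the host opened box 1, so this case is ruled out; weight (1/4)·0 = 0.
If it is in box 2 (prior 1/20): the host has 4 equally likely choices, so probability 1/4; weight (1/20)·(1/4) = 1/80.
If it is in box 3 (prior 1/4): the host has 3 equally likely choices, so probability 1/3; weight (1/4)·(1/3) = 1/12.
If it is in box 4 (prior 3/20): the host has 3 equally likely choices, so probability 1/3; weight (3/20)·(1/3) = 1/20.
If it is in box 5 (prior 3/10): the host has 3 equally likely choices, so probability 1/3; weight (3/10)·(1/3) = 1/10.
The weights sum to 59/240.
So P(the gold coin in box 4 | the host opened box 1) = (1/20) / (59/240) = 12/59.

12/59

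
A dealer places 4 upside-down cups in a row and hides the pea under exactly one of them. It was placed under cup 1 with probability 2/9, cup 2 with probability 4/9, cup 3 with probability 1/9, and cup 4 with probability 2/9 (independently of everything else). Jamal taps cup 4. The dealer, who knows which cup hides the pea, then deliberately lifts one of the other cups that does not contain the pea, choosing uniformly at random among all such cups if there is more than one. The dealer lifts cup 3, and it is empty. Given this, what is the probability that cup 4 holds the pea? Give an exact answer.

2/11

Apply Bayes' rule, conditioning on where the pea actually is.
If it is under cup 1 (prior 2/9): the dealer has 2 equally likely choices, so probability 1/2; weight (2/9)·(1/2) = 1/9.
If it is under cup 2 (prior 4/9): the dealer has 2 equally likely choices, so probability 1/2; weight (4/9)·(1/2) = 2/9.
If it is under cup 3 (prior 1/9): the dealer opened cup 3, so this case is ruled out; weight (1/9)·0 = 0.
If it is under cup 4 (prior 2/9): the dealer has 3 equally likely choices, so probability 1/3; weight (2/9)·(1/3) = 2/27.
The weights sum to 11/27.
So P(the pea under cup 4 | the dealer opened cup 3) = (2/27) / (11/27) = 2/11.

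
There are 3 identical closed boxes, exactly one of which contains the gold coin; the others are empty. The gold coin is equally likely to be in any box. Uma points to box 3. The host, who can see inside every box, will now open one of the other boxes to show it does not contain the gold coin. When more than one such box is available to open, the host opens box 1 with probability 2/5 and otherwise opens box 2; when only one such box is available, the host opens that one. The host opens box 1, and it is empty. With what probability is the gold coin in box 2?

Apply Bayes' rule, conditioning on where the gold coin actually is.
If it is in box 1 (prior 1/3): the host opened box 1, so this case is ruled out; weight (1/3)·0 = 0.
If it is in box 2 (prior 1/3): only box 1 is available, probability 1; weight (1/3)·1 = 1/3.
If it is in box 3 (prior 1/3): box 1 is available, opened with probability 2/5; weight (1/3)·(2/5) = 2/15.
The weights sum to 7/15.
So P(the gold coin in box 2 | the host opened box 1) = (1/3) / (7/15) = 5/7.

5/7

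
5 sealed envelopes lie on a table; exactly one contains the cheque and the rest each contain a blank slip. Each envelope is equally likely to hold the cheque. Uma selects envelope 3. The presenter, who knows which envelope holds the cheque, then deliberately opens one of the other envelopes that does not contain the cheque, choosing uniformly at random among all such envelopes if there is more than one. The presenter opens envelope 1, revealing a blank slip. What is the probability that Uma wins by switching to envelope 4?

4/15

Apply Bayes' rule, conditioning on where the cheque actually is.
If it is in envelope 1 (prior 1/5): the presenter opened envelope 1, so this case is ruled out; weight (1/5)·0 = 0.
If it is in any of envelopes 2, 4, and 5 (prior 1/5 each): the presenter has 3 equally likely choices, so probability 1/3; weight (1/5)·(1/3) = 1/15 each.
If it is in envelope 3 (prior 1/5): the presenter has 4 equally likely choices, so probability 1/4; weight (1/5)·(1/4) = 1/20.
The weights sum to 1/4.
So P(the cheque in envelope 4 | the presenter opened envelope 1) = (1/15) / (1/4) = 4/15.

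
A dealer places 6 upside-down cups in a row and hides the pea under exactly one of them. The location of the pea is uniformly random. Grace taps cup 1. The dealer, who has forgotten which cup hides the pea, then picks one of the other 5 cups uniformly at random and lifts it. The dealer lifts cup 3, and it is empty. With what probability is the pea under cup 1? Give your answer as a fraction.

1/5

Consider each possible location of the pea in turn.
If it is under any of cups 1, 2, 4, 5, and 6 (prior 1/6 each): the dealer picks cup 3 with probability 1/5 regardless, and it is not the prize; weight (1/6)·(1/5) = 1/30 each.
If it is under cup 3 (prior 1/6): the dealer opened cup 3, so this case is ruled out; weight (1/6)·0 = 0.
The weights sum to 1/6.
So P(the pea under cup 1 | the dealer opened cup 3) = (1/30) / (1/6) = 1/5.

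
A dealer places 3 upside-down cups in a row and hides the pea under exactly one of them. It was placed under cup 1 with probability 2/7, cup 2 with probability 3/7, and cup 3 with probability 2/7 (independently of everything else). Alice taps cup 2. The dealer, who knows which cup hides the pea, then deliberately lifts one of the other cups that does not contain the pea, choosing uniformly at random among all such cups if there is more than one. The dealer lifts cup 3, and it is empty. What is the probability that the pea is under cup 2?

3/7

Apply Bayes' rule, conditioning on where the pea actually is.
If it is under cup 1 (prior 2/7): the dealer has no choice, probability 1; weight (2/7)·1 = 2/7.
If it is under cup 2 (prior 3/7): the dealer has 2 equally likely choices, so probability 1/2; weight (3/7)·(1/2) = 3/14.
If it is under cup 3 (prior 2/7): the dealer opened cup 3, so this case is ruled out; weight (2/7)·0 = 0.
The weights sum to 1/2.
So P(the pea under cup 2 | the dealer opened cup 3) = (3/14) / (1/2) = 3/7.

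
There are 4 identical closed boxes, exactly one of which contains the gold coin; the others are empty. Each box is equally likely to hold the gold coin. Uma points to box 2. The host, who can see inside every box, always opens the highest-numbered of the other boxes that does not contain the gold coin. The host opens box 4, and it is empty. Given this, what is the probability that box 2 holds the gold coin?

Apply Bayes' rule, conditioning on where the gold coin actually is.
If it is in any of boxes 1, 2, and 3 (prior 1/4 each): box 4 is the highest-numbered option available, probability 1; weight (1/4)·1 = 1/4 each.
If it is in box 4 (prior 1/4): the host opened box 4, so this case is ruled out; weight (1/4)·0 = 0.
The weights sum to 3/4.
So P(the gold coin in box 2 | the host opened box 4) = (1/4) / (3/4) = 1/3.

1/3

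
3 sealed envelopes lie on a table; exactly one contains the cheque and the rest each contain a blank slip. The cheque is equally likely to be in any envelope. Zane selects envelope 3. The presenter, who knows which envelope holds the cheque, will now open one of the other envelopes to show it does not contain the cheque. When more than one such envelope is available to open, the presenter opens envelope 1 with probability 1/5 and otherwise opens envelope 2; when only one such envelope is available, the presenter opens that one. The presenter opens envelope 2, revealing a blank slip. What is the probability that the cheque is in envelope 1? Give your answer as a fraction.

Consider each possible location of the cheque in turn.
If it is in envelope 1 (prior 1/3): only envelope 2 is available, probability 1; weight (1/3)·1 = 1/3.
If it is in envelope 2 (prior 1/3): the presenter opened envelope 2, so this case is ruled out; weight (1/3)·0 = 0.
If it is in envelope 3 (prior 1/3): envelope 1 is available but not opened, probability 4/5; weight (1/3)·(4/5) = 4/15.
The weights sum to 3/5.
So P(the cheque in envelope 1 | the presenter opened envelope 2) = (1/3) / (3/5) = 5/9.

5/9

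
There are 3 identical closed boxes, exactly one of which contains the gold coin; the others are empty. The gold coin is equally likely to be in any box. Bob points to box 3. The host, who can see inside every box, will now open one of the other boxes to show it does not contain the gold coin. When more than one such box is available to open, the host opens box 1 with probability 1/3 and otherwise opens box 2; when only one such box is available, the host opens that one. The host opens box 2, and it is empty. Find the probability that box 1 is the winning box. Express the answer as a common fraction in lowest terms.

3/5

Apply Bayes' rule, conditioning on where the gold coin actually is.
If it is in box 1 (prior 1/3): only box 2 is available, probability 1; weight (1/3)·1 = 1/3.
If it is in box 2 (prior 1/3): the host opened box 2, so this case is ruled out; weight (1/3)·0 = 0.
If it is in box 3 (prior 1/3): box 1 is available but not opened, probability 2/3; weight (1/3)·(2/3) = 2/9.
The weights sum to 5/9.
So P(the gold coin in box 1 | the host opened box 2) = (1/3) / (5/9) = 3/5.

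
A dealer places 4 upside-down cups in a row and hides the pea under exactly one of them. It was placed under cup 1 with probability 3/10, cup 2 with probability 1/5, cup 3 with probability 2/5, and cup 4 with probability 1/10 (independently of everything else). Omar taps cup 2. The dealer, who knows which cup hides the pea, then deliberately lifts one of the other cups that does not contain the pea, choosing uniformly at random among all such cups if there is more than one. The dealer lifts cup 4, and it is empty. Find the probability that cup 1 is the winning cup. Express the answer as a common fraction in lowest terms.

Consider each possible location of the pea in turn.
If it is under cup 1 (prior 3/10): the dealer has 2 equally likely choices, so probability 1/2; weight (3/10)·(1/2) = 3/20.
If it is under cup 2 (prior 1/5): the dealer has 3 equally likely choices, so probability 1/3; weight (1/5)·(1/3) = 1/15.
If it is under cup 3 (prior 2/5): the dealer has 2 equally likely choices, so probability 1/2; weight (2/5)·(1/2) = 1/5.
If it is under cup 4 (prior 1/10): the dealer opened cup 4, so this case is ruled out; weight (1/10)·0 = 0.
The weights sum to 5/12.
So P(the pea under cup 1 | the dealer opened cup 4) = (3/20) / (5/12) = 9/25.

9/25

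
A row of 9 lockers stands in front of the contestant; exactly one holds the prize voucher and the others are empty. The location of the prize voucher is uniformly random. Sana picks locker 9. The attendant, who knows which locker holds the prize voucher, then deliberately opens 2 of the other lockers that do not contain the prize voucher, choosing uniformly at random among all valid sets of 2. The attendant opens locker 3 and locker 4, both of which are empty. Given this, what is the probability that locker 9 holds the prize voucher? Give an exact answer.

1/9

Apply Bayes' rule, conditioning on where the prize voucher actually is.
If it is in any of lockers 1, 2, 5, 6, 7, and 8 (prior 1/9 each): the attendant has 21 equally likely choices, so probability 1/21; weight (1/9)·(1/21) = 1/189 each.
If it is in either of lockers 3 and 4 (prior 1/9 each): that locker was opened and seen not to hold the prize — ruled out; weight (1/9)·0 = 0 each.
If it is in locker 9 (prior 1/9): the attendant has 28 equally likely choices, so probability 1/28; weight (1/9)·(1/28) = 1/252.
The weights sum to 1/28.
So P(the prize voucher in locker 9 | the attendant opened locker 3 and locker 4) = (1/252) / (1/28) = 1/9.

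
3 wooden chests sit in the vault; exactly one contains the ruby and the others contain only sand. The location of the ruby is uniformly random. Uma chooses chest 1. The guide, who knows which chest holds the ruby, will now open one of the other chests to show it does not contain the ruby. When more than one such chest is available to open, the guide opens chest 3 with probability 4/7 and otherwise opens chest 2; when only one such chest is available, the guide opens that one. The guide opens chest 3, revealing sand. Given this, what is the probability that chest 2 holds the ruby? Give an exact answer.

Consider each possible location of the ruby in turn.
If it is in chest 1 (prior 1/3): chest 3 is available, opened with probability 4/7; weight (1/3)·(4/7) = 4/21.
If it is in chest 2 (prior 1/3): only chest 3 is available, probability 1; weight (1/3)·1 = 1/3.
If it is in chest 3 (prior 1/3): the guide opened chest 3, so this case is ruled out; weight (1/3)·0 = 0.
The weights sum to 11/21.
So P(the ruby in chest 2 | the guide opened chest 3) = (1/3) / (11/21) = 7/11.

7/11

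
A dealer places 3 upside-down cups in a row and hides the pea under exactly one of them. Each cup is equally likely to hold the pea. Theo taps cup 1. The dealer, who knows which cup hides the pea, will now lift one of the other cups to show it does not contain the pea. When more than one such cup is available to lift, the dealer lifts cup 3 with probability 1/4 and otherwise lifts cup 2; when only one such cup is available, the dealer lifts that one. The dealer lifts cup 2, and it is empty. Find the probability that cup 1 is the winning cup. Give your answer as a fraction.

Condition on the true location of the pea.
If it is under cup 1 (prior 1/3): cup 3 is available but not opened, probability 3/4; weight (1/3)·(3/4) = 1/4.
If it is under cup 2 (prior 1/3): the dealer opened cup 2, so this case is ruled out; weight (1/3)·0 = 0.
If it is under cup 3 (prior 1/3): only cup 2 is available, probability 1; weight (1/3)·1 = 1/3.
The weights sum to 7/12.
So P(the pea under cup 1 | the dealer opened cup 2) = (1/4) / (7/12) = 3/7.

3/7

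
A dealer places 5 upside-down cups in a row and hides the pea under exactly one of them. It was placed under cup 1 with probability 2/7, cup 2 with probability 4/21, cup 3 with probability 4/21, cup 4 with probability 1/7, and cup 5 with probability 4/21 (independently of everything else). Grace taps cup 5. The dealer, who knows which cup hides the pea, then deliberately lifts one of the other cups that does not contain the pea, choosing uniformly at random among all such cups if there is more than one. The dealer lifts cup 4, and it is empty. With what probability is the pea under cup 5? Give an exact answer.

Consider each possible location of the pea in turn.
If it is under cup 1 (prior 2/7): the dealer has 3 equally likely choices, so probability 1/3; weight (2/7)·(1/3) = 2/21.
If it is under either of cups 2 and 3 (prior 4/21 each): the dealer has 3 equally likely choices, so probability 1/3; weight (4/21)·(1/3) = 4/63 each.
If it is under cup 4 (prior 1/7): the dealer opened cup 4, so this case is ruled out; weight (1/7)·0 = 0.
If it is under cup 5 (prior 4/21): the dealer has 4 equally likely choices, so probability 1/4; weight (4/21)·(1/4) = 1/21.
The weights sum to 17/63.
So P(the pea under cup 5 | the dealer opened cup 4) = (1/21) / (17/63) = 3/17.

3/17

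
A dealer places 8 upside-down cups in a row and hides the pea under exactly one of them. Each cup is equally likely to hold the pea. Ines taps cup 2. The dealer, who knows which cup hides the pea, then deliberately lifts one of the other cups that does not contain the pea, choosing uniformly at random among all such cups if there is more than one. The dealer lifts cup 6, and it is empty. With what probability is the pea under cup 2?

1/8

Apply Bayes' rule, conditioning on where the pea actually is.
If it is under any of cups 1, 3, 4, 5, 7, and 8 (prior 1/8 each): the dealer has 6 equally likely choices, so probability 1/6; weight (1/8)·(1/6) = 1/48 each.
If it is under cup 2 (prior 1/8): the dealer has 7 equally likely choices, so probability 1/7; weight (1/8)·(1/7) = 1/56.
If it is under cup 6 (prior 1/8): the dealer opened cup 6, so this case is ruled out; weight (1/8)·0 = 0.
The weights sum to 1/7.
So P(the pea under cup 2 | the dealer opened cup 6) = (1/56) / (1/7) = 1/8.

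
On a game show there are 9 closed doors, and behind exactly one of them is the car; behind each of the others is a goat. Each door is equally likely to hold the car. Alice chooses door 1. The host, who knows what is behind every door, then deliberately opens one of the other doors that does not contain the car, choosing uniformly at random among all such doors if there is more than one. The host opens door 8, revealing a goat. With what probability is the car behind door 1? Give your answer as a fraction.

1/9

Condition on the true location of the car.
If it is behind door 1 (prior 1/9): the host has 8 equally likely choices, so probability 1/8; weight (1/9)·(1/8) = 1/72.
If it is behind any of doors 2, 3, 4, 5, 6, 7, and 9 (prior 1/9 each): the host has 7 equally likely choices, so probability 1/7; weight (1/9)·(1/7) = 1/63 each.
If it is behind door 8 (prior 1/9): the host opened door 8, so this case is ruled out; weight (1/9)·0 = 0.
The weights sum to 1/8.
So P(the car behind door 1 | the host opened door 8) = (1/72) / (1/8) = 1/9.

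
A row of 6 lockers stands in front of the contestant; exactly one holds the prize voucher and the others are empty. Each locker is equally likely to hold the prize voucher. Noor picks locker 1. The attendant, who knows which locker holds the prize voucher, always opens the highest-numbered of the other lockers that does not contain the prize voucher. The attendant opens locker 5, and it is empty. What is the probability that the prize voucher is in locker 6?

1

Consider each possible location of the prize voucher in turn.
If it is in any of lockers 1, 2, 3, and 4 (prior 1/6 each): the attendant would have opened locker 6 instead, probability 0; weight (1/6)·0 = 0 each.
If it is in locker 5 (prior 1/6): the attendant opened locker 5, so this case is ruled out; weight (1/6)·0 = 0.
If it is in locker 6 (prior 1/6): locker 5 is the highest-numbered option available, probability 1; weight (1/6)·1 = 1/6.
The weights sum to 1/6.
So P(the prize voucher in locker 6 | the attendant opened locker 5) = (1/6) / (1/6) = 1.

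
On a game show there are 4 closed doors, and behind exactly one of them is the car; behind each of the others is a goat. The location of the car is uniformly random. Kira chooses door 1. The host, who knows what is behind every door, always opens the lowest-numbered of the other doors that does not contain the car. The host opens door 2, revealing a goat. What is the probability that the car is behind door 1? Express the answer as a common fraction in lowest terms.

1/3

Apply Bayes' rule, conditioning on where the car actually is.
If it is behind any of doors 1, 3, and 4 (prior 1/4 each): door 2 is the lowest-numbered option available, probability 1; weight (1/4)·1 = 1/4 each.
If it is behind door 2 (prior 1/4): the host opened door 2, so this case is ruled out; weight (1/4)·0 = 0.
The weights sum to 3/4.
So P(the car behind door 1 | the host opened door 2) = (1/4) / (3/4) = 1/3.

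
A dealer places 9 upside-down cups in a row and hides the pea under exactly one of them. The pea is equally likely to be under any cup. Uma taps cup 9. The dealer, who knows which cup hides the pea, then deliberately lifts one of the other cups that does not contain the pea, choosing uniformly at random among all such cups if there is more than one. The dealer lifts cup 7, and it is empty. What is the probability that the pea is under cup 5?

8/63

Apply Bayes' rule, conditioning on where the pea actually is.
If it is under any of cups 1, 2, 3, 4, 5, 6, and 8 (prior 1/9 each): the dealer has 7 equally likely choices, so probability 1/7; weight (1/9)·(1/7) = 1/63 each.
If it is under cup 7 (prior 1/9): the dealer opened cup 7, so this case is ruled out; weight (1/9)·0 = 0.
If it is under cup 9 (prior 1/9): the dealer has 8 equally likely choices, so probability 1/8; weight (1/9)·(1/8) = 1/72.
The weights sum to 1/8.
So P(the pea under cup 5 | the dealer opened cup 7) = (1/63) / (1/8) = 8/63.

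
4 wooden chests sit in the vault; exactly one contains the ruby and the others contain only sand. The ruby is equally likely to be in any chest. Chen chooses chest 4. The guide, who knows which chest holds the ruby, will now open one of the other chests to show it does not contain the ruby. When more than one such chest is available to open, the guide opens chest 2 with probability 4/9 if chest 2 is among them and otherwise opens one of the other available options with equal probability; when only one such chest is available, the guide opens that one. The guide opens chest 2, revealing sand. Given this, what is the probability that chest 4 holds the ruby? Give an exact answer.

1/3

Apply Bayes' rule, conditioning on where the ruby actually is.
If it is in any of chests 1, 3, and 4 (prior 1/4 each): chest 2 is available, opened with probability 4/9; weight (1/4)·(4/9) = 1/9 each.
If it is in chest 2 (prior 1/4): the guide opened chest 2, so this case is ruled out; weight (1/4)·0 = 0.
The weights sum to 1/3.
So P(the ruby in chest 4 | the guide opened chest 2) = (1/9) / (1/3) = 1/3.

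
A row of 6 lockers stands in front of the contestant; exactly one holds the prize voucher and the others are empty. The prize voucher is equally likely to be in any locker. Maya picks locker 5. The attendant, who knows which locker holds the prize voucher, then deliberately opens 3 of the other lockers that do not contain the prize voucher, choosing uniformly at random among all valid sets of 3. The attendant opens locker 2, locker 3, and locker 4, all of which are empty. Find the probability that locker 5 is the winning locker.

1/6

Condition on the true location of the prize voucher.
If it is in either of lockers 1 and 6 (prior 1/6 each): the attendant has 4 equally likely choices, so probability 1/4; weight (1/6)·(1/4) = 1/24 each.
If it is in any of lockers 2, 3, and 4 (prior 1/6 each): that locker was opened and seen not to hold the prize — ruled out; weight (1/6)·0 = 0 each.
If it is in locker 5 (prior 1/6): the attendant has 10 equally likely choices, so probability 1/10; weight (1/6)·(1/10) = 1/60.
The weights sum to 1/10.
So P(the prize voucher in locker 5 | the attendant opened locker 2, locker 3, and locker 4) = (1/60) / (1/10) = 1/6.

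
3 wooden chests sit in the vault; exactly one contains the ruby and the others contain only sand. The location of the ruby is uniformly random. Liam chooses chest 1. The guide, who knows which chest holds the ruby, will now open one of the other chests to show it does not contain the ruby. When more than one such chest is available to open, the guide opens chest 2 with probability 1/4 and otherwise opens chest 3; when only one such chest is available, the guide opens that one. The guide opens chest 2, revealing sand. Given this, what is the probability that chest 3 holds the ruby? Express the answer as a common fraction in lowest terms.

Condition on the true location of the ruby.
If it is in chest 1 (prior 1/3): chest 2 is available, opened with probability 1/4; weight (1/3)·(1/4) = 1/12.
If it is in chest 2 (prior 1/3): the guide opened chest 2, so this case is ruled out; weight (1/3)·0 = 0.
If it is in chest 3 (prior 1/3): only chest 2 is available, probability 1; weight (1/3)·1 = 1/3.
The weights sum to 5/12.
So P(the ruby in chest 3 | the guide opened chest 2) = (1/3) / (5/12) = 4/5.

4/5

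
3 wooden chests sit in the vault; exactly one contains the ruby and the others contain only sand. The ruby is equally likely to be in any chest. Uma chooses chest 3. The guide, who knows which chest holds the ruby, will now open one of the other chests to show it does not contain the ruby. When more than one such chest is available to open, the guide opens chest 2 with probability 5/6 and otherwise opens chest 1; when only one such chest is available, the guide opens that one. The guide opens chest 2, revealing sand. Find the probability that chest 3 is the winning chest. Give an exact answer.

5/11

Condition on the true location of the ruby.
If it is in chest 1 (prior 1/3): only chest 2 is available, probability 1; weight (1/3)·1 = 1/3.
If it is in chest 2 (prior 1/3): the guide opened chest 2, so this case is ruled out; weight (1/3)·0 = 0.
If it is in chest 3 (prior 1/3): chest 2 is available, opened with probability 5/6; weight (1/3)·(5/6) = 5/18.
The weights sum to 11/18.
So P(the ruby in chest 3 | the guide opened chest 2) = (5/18) / (11/18) = 5/11.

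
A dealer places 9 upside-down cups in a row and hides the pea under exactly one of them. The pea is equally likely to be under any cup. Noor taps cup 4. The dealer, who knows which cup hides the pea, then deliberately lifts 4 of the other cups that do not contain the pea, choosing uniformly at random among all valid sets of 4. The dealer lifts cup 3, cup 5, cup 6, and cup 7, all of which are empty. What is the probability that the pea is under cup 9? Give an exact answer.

2/9

Consider each possible location of the pea in turn.
If it is under any of cups 1, 2, 8, and 9 (prior 1/9 each): the dealer has 35 equally likely choices, so probability 1/35; weight (1/9)·(1/35) = 1/315 each.
If it is under any of cups 3, 5, 6, and 7 (prior 1/9 each): that cup was opened and seen not to hold the prize — ruled out; weight (1/9)·0 = 0 each.
If it is under cup 4 (prior 1/9): the dealer has 70 equally likely choices, so probability 1/70; weight (1/9)·(1/70) = 1/630.
The weights sum to 1/70.
So P(the pea under cup 9 | the dealer opened cup 3, cup 5, cup 6, and cup 7) = (1/315) / (1/70) = 2/9.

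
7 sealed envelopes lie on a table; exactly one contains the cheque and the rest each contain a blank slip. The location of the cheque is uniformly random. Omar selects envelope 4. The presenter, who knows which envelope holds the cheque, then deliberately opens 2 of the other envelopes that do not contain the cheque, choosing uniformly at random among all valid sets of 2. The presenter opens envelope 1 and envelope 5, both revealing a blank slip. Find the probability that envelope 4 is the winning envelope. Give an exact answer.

Condition on the true location of the cheque.
If it is in either of envelopes 1 and 5 (prior 1/7 each): that envelope was opened and seen not to hold the prize — ruled out; weight (1/7)·0 = 0 each.
If it is in any of envelopes 2, 3, 6, and 7 (prior 1/7 each): the presenter has 10 equally likely choices, so probability 1/10; weight (1/7)·(1/10) = 1/70 each.
If it is in envelope 4 (prior 1/7): the presenter has 15 equally likely choices, so probability 1/15; weight (1/7)·(1/15) = 1/105.
The weights sum to 1/15.
So P(the cheque in envelope 4 | the presenter opened envelope 1 and envelope 5) = (1/105) / (1/15) = 1/7.

1/7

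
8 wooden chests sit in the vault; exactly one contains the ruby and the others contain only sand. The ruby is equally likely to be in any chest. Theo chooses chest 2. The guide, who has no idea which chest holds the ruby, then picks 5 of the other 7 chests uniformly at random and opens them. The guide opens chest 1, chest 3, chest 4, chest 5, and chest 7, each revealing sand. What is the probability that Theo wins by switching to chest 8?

Because the guide chose which chests to open without knowing where the ruby is, the choice is independent of the prize location. Learning that none of the 5 opened chests holds the ruby simply rules out those 5 locations and leaves the remaining 3 chests still equally likely by symmetry.
So P(the ruby in chest 8) = 1/3.

1/3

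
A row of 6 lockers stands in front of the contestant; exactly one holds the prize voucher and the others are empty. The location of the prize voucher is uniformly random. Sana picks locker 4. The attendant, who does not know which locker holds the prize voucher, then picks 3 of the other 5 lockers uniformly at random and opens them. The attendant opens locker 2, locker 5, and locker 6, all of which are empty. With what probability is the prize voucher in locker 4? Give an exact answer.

1/3

Condition on the true location of the prize voucher.
If it is in any of lockers 1, 3, and 4 (prior 1/6 each): the attendant picks exactly this set with probability 1/10 regardless, and none is the prize; weight (1/6)·(1/10) = 1/60 each.
If it is in any of lockers 2, 5, and 6 (prior 1/6 each): that locker was opened and seen not to hold the prize — ruled out; weight (1/6)·0 = 0 each.
The weights sum to 1/20.
So P(the prize voucher in locker 4 | the attendant opened locker 2, locker 5, and locker 6) = (1/60) / (1/20) = 1/3.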